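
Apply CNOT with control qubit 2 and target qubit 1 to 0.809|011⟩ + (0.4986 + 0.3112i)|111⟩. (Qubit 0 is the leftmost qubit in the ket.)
0.809|001⟩ + (0.4986 + 0.3112i)|101⟩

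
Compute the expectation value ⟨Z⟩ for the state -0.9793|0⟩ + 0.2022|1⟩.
0.9181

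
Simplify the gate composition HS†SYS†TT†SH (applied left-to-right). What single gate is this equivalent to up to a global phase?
Y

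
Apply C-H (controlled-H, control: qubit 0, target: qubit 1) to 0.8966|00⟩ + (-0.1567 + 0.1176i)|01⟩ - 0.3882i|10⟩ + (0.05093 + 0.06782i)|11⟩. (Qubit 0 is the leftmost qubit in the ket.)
0.8966|00⟩ + (-0.1567 + 0.1176i)|01⟩ + (0.03601 - 0.2265i)|10⟩ + (-0.03601 - 0.3225i)|11⟩

C-H leaves the control-|0⟩ kets |00⟩, |01⟩ unchanged and applies H to qubit 1 on the control-|1⟩ pair (|10⟩, |11⟩).
H = [[1/√2, 1/√2], [1/√2, -1/√2]].
With a = amp(|10⟩) = -0.3882i and b = amp(|11⟩) = (0.05093 + 0.06782i):
new amp(|10⟩) = (1/√2)·a + (1/√2)·b = (0.03601 - 0.2265i)
new amp(|11⟩) = (1/√2)·a + (-1/√2)·b = (-0.03601 - 0.3225i)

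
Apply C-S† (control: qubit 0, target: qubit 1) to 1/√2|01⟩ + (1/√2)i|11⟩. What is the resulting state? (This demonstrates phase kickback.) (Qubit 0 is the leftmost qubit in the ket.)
1/√2|01⟩ + 1/√2|11⟩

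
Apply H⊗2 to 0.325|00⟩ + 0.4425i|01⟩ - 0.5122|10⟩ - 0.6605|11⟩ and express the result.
(-0.4239 + 0.2213i)|00⟩ + (0.2367 - 0.2213i)|01⟩ + (0.7489 + 0.2213i)|10⟩ + (0.08835 - 0.2213i)|11⟩

H⊗2 gives amp(|y⟩) = (1/2) Σ_x (−1)^(x·y) amp(|x⟩), where x·y is the number of positions in which both x and y have a 1.
|00⟩: (0.325 + 0.4425i - 0.5122 - 0.6605)/2 = (-0.4239 + 0.2213i)
|01⟩: (0.325 - 0.4425i - 0.5122 + 0.6605)/2 = (0.2367 - 0.2213i)
|10⟩: (0.325 + 0.4425i + 0.5122 + 0.6605)/2 = (0.7489 + 0.2213i)
|11⟩: (0.325 - 0.4425i + 0.5122 - 0.6605)/2 = (0.08835 - 0.2213i)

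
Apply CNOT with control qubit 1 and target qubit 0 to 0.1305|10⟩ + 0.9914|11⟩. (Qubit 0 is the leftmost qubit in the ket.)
0.9914|01⟩ + 0.1305|10⟩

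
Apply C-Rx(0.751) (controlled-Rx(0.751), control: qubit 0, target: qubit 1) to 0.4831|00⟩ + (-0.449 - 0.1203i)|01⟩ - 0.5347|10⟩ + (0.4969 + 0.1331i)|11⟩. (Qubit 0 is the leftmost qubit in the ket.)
0.4831|00⟩ + (-0.449 - 0.1203i)|01⟩ + (-0.4486 - 0.1822i)|10⟩ + (0.4623 + 0.3199i)|11⟩

C-Rx(0.751) leaves the control-|0⟩ kets |00⟩, |01⟩ unchanged and applies Rx(0.751) to qubit 1 on the control-|1⟩ pair (|10⟩, |11⟩).
Rx(0.751) = [[cos(θ/2), −i·sin(θ/2)], [−i·sin(θ/2), cos(θ/2)]]; θ = 0.751, cos(θ/2) ≈ 0.930324, sin(θ/2) ≈ 0.366738.
With a = amp(|10⟩) = -0.5347 and b = amp(|11⟩) = (0.4969 + 0.1331i):
new amp(|10⟩) = (0.930324)·a + (-0.366738i)·b = (-0.4486 - 0.1822i)
new amp(|11⟩) = (-0.366738i)·a + (0.930324)·b = (0.4623 + 0.3199i)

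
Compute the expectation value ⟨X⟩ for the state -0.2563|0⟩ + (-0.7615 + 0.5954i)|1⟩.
0.3903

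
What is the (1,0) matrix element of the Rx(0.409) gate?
-0.2031i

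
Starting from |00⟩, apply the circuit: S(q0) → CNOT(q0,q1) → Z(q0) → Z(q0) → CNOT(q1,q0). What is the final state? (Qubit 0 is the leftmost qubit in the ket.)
|00⟩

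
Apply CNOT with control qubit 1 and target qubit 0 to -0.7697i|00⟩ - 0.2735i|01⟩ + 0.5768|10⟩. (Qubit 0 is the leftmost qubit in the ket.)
-0.7697i|00⟩ + 0.5768|10⟩ - 0.2735i|11⟩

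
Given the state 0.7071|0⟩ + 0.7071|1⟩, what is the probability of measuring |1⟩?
0.5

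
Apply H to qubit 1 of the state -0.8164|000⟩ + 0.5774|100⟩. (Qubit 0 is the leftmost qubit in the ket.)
-0.5773|000⟩ - 0.5773|010⟩ + 0.4083|100⟩ + 0.4083|110⟩

H on qubit 1 mixes each pair of kets that differ only in qubit 1: amplitudes (a, b) of (|…0…⟩, |…1…⟩) become ((a + b)/√2, (a − b)/√2). Kets absent from the input have amplitude 0.
(|000⟩, |010⟩): (a, b) = (-0.8164, 0) → (-0.5773, -0.5773)
(|100⟩, |110⟩): (a, b) = (0.5774, 0) → (0.4083, 0.4083)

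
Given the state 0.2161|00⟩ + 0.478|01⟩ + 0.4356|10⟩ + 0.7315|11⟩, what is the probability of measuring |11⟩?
0.5351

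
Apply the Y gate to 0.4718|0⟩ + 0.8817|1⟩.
-0.8817i|0⟩ + 0.4718i|1⟩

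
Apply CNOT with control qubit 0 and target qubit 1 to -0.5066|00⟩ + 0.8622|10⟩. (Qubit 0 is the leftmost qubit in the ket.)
-0.5066|00⟩ + 0.8622|11⟩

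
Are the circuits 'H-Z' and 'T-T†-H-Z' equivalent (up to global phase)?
Yes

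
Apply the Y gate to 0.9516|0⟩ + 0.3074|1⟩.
-0.3074i|0⟩ + 0.9516i|1⟩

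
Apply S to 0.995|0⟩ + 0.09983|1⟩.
0.995|0⟩ + 0.09983i|1⟩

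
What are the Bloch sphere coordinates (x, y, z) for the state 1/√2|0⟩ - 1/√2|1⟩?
(-1, 0, 0)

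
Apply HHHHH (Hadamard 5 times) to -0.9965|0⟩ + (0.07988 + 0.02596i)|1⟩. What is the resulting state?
(-0.6481 + 0.01836i)|0⟩ + (-0.7611 - 0.01836i)|1⟩

H² = I, so H^5 = H: a single Hadamard. With (a, b) = (-0.9965, (0.07988 + 0.02596i)), H gives ((a + b)/√2, (a − b)/√2) = ((-0.6481 + 0.01836i), (-0.7611 - 0.01836i)).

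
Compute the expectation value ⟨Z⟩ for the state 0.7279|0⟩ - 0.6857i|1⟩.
0.05965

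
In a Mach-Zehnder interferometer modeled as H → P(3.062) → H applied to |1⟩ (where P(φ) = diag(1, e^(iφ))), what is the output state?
(0.9984 - 0.03975i)|0⟩ + (0.001583 + 0.03975i)|1⟩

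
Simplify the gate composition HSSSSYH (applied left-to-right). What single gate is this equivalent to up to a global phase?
Y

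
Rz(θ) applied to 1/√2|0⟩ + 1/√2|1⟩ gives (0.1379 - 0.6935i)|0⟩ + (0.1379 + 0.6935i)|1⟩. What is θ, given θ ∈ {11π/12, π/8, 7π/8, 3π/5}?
7π/8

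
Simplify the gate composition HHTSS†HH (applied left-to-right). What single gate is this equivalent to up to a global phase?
T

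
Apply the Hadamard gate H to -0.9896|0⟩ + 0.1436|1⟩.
-0.5982|0⟩ - 0.8013|1⟩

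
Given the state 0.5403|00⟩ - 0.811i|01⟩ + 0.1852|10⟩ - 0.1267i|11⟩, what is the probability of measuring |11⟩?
0.01605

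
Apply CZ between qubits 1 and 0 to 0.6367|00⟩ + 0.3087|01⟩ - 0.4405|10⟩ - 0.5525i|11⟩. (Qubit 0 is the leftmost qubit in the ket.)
0.6367|00⟩ + 0.3087|01⟩ - 0.4405|10⟩ + 0.5525i|11⟩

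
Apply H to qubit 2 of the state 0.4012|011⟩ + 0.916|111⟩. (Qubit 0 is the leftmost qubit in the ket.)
0.2837|010⟩ - 0.2837|011⟩ + 0.6477|110⟩ - 0.6477|111⟩

H on qubit 2 mixes each pair of kets that differ only in qubit 2: amplitudes (a, b) of (|…0…⟩, |…1…⟩) become ((a + b)/√2, (a − b)/√2). Kets absent from the input have amplitude 0.
(|010⟩, |011⟩): (a, b) = (0, 0.4012) → (0.2837, -0.2837)
(|110⟩, |111⟩): (a, b) = (0, 0.916) → (0.6477, -0.6477)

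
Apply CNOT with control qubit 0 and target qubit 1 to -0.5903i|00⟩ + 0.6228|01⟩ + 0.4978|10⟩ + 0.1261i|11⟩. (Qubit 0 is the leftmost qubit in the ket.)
-0.5903i|00⟩ + 0.6228|01⟩ + 0.1261i|10⟩ + 0.4978|11⟩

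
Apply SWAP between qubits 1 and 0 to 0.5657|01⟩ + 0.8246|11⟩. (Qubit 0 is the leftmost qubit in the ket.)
0.5657|10⟩ + 0.8246|11⟩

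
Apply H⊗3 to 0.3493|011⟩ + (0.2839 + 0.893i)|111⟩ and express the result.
(0.2239 + 0.3157i)|000⟩ + (-0.2239 - 0.3157i)|001⟩ + (-0.2239 - 0.3157i)|010⟩ + (0.2239 + 0.3157i)|011⟩ + (0.02312 - 0.3157i)|100⟩ + (-0.02312 + 0.3157i)|101⟩ + (-0.02312 + 0.3157i)|110⟩ + (0.02312 - 0.3157i)|111⟩

H⊗3 gives amp(|y⟩) = (1/2√2) Σ_x (−1)^(x·y) amp(|x⟩), where x·y is the number of positions in which both x and y have a 1.
|000⟩: (0.3493 + (0.2839 + 0.893i))/(2√2) = (0.2239 + 0.3157i)
|001⟩: (-0.3493 - (0.2839 + 0.893i))/(2√2) = (-0.2239 - 0.3157i)
|010⟩: (-0.3493 - (0.2839 + 0.893i))/(2√2) = (-0.2239 - 0.3157i)
|011⟩: (0.3493 + (0.2839 + 0.893i))/(2√2) = (0.2239 + 0.3157i)
|100⟩: (0.3493 - (0.2839 + 0.893i))/(2√2) = (0.02312 - 0.3157i)
|101⟩: (-0.3493 + (0.2839 + 0.893i))/(2√2) = (-0.02312 + 0.3157i)
|110⟩: (-0.3493 + (0.2839 + 0.893i))/(2√2) = (-0.02312 + 0.3157i)
|111⟩: (0.3493 - (0.2839 + 0.893i))/(2√2) = (0.02312 - 0.3157i)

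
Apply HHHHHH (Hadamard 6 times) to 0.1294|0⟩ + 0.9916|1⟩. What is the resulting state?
0.1294|0⟩ + 0.9916|1⟩

H² = I, so an even number of Hadamards cancels: H^6 = I and the state is unchanged.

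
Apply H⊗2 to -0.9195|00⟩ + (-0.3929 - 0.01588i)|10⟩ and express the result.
(-0.6562 - 0.00794i)|00⟩ + (-0.6562 - 0.00794i)|01⟩ + (-0.2633 + 0.00794i)|10⟩ + (-0.2633 + 0.00794i)|11⟩

H⊗2 gives amp(|y⟩) = (1/2) Σ_x (−1)^(x·y) amp(|x⟩), where x·y is the number of positions in which both x and y have a 1.
|00⟩: (-0.9195 + (-0.3929 - 0.01588i))/2 = (-0.6562 - 0.00794i)
|01⟩: (-0.9195 + (-0.3929 - 0.01588i))/2 = (-0.6562 - 0.00794i)
|10⟩: (-0.9195 - (-0.3929 - 0.01588i))/2 = (-0.2633 + 0.00794i)
|11⟩: (-0.9195 - (-0.3929 - 0.01588i))/2 = (-0.2633 + 0.00794i)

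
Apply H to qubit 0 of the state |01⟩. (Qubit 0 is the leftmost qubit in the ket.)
1/√2|01⟩ + 1/√2|11⟩

H on qubit 0 mixes each pair of kets that differ only in qubit 0: amplitudes (a, b) of (|…0…⟩, |…1…⟩) become ((a + b)/√2, (a − b)/√2). Kets absent from the input have amplitude 0.
(|01⟩, |11⟩): (a, b) = (1, 0) → (1/√2, 1/√2)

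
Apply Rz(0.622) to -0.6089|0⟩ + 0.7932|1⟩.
(-0.5797 + 0.1863i)|0⟩ + (0.7551 + 0.2427i)|1⟩

Rz(0.622) = [[e^(−iθ/2), 0], [0, e^(iθ/2)]] with e^(±iθ/2) = cos(θ/2) ± i·sin(θ/2); θ = 0.622, cos(θ/2) ≈ 0.952028, sin(θ/2) ≈ 0.306011.
With a = amp(|0⟩) = -0.6089 and b = amp(|1⟩) = 0.7932:
new amp(|0⟩) = (0.952028 - 0.306011i)·a = (-0.5797 + 0.1863i)
new amp(|1⟩) = (0.952028 + 0.306011i)·b = (0.7551 + 0.2427i)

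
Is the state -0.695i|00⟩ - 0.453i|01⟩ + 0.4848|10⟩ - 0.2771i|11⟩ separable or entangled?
Entangled

Writing the state as a|00⟩ + b|01⟩ + c|10⟩ + d|11⟩, it is a product state iff ad − bc = 0.
Here (a, b, c, d) = (-0.695i, -0.453i, 0.4848, -0.2771i): ad − bc = (-0.695i)(-0.2771i) − (-0.453i)(0.4848) = (-0.1926 + 0.2196i) ≠ 0, so the state is entangled.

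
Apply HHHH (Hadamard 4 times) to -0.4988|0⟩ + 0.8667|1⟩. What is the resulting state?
-0.4988|0⟩ + 0.8667|1⟩

H² = I, so an even number of Hadamards cancels: H^4 = I and the state is unchanged.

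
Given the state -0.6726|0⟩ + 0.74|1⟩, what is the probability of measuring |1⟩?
0.5476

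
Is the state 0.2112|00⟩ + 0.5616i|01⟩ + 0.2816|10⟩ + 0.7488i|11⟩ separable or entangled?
Separable

Writing the state as a|00⟩ + b|01⟩ + c|10⟩ + d|11⟩, it is a product state iff ad − bc = 0.
Here (a, b, c, d) = (0.2112, 0.5616i, 0.2816, 0.7488i): ad − bc = (0.2112)(0.7488i) − (0.5616i)(0.2816) = 0, so the state is separable.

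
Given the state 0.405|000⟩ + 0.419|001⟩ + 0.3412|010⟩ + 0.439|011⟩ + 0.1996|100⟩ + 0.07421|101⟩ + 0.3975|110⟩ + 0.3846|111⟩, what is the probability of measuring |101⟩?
0.005507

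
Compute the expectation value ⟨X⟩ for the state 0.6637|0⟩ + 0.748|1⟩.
0.9929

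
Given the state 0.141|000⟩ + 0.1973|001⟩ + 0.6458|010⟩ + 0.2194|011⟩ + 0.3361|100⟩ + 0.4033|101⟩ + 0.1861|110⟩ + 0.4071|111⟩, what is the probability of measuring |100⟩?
0.113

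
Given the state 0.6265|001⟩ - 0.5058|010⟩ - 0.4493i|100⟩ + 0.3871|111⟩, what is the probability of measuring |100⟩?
0.2019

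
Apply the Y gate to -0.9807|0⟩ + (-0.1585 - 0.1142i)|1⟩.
(-0.1142 + 0.1585i)|0⟩ - 0.9807i|1⟩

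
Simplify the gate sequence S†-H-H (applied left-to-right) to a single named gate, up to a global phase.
S†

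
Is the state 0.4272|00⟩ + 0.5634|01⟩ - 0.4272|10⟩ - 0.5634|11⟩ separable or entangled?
Separable

Writing the state as a|00⟩ + b|01⟩ + c|10⟩ + d|11⟩, it is a product state iff ad − bc = 0.
Here (a, b, c, d) = (0.4272, 0.5634, -0.4272, -0.5634): ad − bc = (0.4272)(-0.5634) − (0.5634)(-0.4272) = 0, so the state is separable.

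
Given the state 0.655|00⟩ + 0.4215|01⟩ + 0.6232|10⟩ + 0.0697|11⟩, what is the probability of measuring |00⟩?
0.429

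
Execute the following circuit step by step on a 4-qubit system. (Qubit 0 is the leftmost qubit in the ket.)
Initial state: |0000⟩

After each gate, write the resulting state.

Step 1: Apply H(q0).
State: 1/√2|0000⟩ + 1/√2|1000⟩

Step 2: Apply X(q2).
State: 1/√2|0010⟩ + 1/√2|1010⟩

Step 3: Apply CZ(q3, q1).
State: 1/√2|0010⟩ + 1/√2|1010⟩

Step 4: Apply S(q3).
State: 1/√2|0010⟩ + 1/√2|1010⟩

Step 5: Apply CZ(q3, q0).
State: 1/√2|0010⟩ + 1/√2|1010⟩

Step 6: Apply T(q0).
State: 1/√2|0010⟩ + (1/2 + (1/2)i)|1010⟩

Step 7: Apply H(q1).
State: 1/2|0010⟩ + 1/2|0110⟩ + (1/√8 + (1/√8)i)|1010⟩ + (1/√8 + (1/√8)i)|1110⟩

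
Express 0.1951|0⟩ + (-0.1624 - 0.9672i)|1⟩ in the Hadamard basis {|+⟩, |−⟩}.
(0.02312 - 0.6839i)|+⟩ + (0.2528 + 0.6839i)|−⟩

With |ψ⟩ = α|0⟩ + β|1⟩, the Hadamard-basis coefficients are ⟨+|ψ⟩ = (α + β)/√2 and ⟨−|ψ⟩ = (α − β)/√2.
Here α = 0.1951, β = (-0.1624 - 0.9672i): (α + β)/√2 = (0.02312 - 0.6839i), (α − β)/√2 = (0.2528 + 0.6839i).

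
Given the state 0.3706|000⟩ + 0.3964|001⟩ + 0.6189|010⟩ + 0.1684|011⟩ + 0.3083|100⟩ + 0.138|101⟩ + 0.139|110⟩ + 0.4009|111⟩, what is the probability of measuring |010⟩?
0.383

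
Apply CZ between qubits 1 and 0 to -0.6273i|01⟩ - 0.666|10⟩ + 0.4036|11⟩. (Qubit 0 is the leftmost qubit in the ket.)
-0.6273i|01⟩ - 0.666|10⟩ - 0.4036|11⟩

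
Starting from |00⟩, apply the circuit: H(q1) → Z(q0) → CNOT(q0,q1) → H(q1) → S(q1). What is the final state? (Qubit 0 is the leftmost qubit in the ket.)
|00⟩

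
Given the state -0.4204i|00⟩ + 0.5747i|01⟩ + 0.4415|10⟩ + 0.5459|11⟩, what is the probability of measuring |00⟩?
0.1767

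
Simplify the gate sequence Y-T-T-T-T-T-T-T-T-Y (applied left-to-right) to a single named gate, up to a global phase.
I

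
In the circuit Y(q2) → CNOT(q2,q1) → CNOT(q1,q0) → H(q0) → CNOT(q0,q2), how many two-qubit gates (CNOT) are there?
3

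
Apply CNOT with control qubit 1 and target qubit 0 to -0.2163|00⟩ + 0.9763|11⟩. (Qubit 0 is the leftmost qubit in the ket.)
-0.2163|00⟩ + 0.9763|01⟩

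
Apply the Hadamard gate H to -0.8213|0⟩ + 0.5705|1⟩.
-0.1773|0⟩ - 0.9842|1⟩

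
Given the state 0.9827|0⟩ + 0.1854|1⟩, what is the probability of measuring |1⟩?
0.03437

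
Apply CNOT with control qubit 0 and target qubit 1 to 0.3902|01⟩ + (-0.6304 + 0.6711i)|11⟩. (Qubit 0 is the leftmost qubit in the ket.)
0.3902|01⟩ + (-0.6304 + 0.6711i)|10⟩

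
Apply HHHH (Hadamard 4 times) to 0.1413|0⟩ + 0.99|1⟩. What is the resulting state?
0.1413|0⟩ + 0.99|1⟩

H² = I, so an even number of Hadamards cancels: H^4 = I and the state is unchanged.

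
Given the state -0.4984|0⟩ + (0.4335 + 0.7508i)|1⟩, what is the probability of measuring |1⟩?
0.7516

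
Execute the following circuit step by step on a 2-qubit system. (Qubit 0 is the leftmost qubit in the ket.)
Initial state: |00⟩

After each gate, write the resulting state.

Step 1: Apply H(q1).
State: 1/√2|00⟩ + 1/√2|01⟩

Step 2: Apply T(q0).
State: 1/√2|00⟩ + 1/√2|01⟩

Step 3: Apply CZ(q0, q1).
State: 1/√2|00⟩ + 1/√2|01⟩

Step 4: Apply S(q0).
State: 1/√2|00⟩ + 1/√2|01⟩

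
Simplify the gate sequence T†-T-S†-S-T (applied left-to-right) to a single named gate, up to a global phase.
T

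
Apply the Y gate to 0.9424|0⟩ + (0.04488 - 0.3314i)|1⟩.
(-0.3314 - 0.04488i)|0⟩ + 0.9424i|1⟩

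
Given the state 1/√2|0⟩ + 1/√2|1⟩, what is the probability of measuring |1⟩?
1/2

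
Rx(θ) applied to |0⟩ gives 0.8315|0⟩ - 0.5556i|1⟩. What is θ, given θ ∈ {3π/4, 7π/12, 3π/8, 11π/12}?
3π/8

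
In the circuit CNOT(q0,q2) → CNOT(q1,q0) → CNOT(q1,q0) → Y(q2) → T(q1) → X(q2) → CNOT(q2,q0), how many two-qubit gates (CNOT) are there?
4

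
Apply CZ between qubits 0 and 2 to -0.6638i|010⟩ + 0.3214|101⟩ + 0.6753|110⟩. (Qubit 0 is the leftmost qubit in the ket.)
-0.6638i|010⟩ - 0.3214|101⟩ + 0.6753|110⟩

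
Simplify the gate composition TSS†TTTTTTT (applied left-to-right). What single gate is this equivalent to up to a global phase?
I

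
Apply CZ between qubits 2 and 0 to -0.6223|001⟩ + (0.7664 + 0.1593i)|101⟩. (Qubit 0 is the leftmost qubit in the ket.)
-0.6223|001⟩ + (-0.7664 - 0.1593i)|101⟩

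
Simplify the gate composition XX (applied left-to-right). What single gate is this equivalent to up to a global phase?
I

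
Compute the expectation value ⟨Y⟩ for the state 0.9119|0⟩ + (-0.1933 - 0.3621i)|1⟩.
-0.6604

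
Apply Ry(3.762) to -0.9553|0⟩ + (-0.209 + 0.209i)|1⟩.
(0.4906 - 0.199i)|0⟩ + (-0.8459 - 0.0638i)|1⟩

Ry(3.762) = [[cos(θ/2), −sin(θ/2)], [sin(θ/2), cos(θ/2)]]; θ = 3.762, cos(θ/2) ≈ -0.305253, sin(θ/2) ≈ 0.952271.
With a = amp(|0⟩) = -0.9553 and b = amp(|1⟩) = (-0.209 + 0.209i):
new amp(|0⟩) = (-0.305253)·a + (-0.952271)·b = (0.4906 - 0.199i)
new amp(|1⟩) = (0.952271)·a + (-0.305253)·b = (-0.8459 - 0.0638i)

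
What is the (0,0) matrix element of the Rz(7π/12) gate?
(0.6088 - 0.7934i)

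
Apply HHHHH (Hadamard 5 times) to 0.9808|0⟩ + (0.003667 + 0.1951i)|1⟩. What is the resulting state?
(0.6961 + 0.138i)|0⟩ + (0.6909 - 0.138i)|1⟩

H² = I, so H^5 = H: a single Hadamard. With (a, b) = (0.9808, (0.003667 + 0.1951i)), H gives ((a + b)/√2, (a − b)/√2) = ((0.6961 + 0.138i), (0.6909 - 0.138i)).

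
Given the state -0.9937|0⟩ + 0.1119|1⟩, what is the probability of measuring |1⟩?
0.01252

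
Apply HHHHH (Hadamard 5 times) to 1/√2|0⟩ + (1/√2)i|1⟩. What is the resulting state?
(1/2 + (1/2)i)|0⟩ + (1/2 - (1/2)i)|1⟩

H² = I, so H^5 = H: a single Hadamard. With (a, b) = (1/√2, (1/√2)i), H gives ((a + b)/√2, (a − b)/√2) = ((1/2 + (1/2)i), (1/2 - (1/2)i)).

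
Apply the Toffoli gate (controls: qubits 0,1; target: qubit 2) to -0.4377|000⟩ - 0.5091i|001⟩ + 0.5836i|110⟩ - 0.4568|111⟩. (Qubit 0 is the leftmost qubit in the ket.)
-0.4377|000⟩ - 0.5091i|001⟩ - 0.4568|110⟩ + 0.5836i|111⟩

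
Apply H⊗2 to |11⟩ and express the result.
1/2|00⟩ - 1/2|01⟩ - 1/2|10⟩ + 1/2|11⟩

H⊗2 gives amp(|y⟩) = (1/2) Σ_x (−1)^(x·y) amp(|x⟩), where x·y is the number of positions in which both x and y have a 1.
|00⟩: (1)/2 = 1/2
|01⟩: (-1)/2 = -1/2
|10⟩: (-1)/2 = -1/2
|11⟩: (1)/2 = 1/2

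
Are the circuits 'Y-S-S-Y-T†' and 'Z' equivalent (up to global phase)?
No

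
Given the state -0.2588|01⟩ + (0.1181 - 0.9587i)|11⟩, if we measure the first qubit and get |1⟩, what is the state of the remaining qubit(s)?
(0.1223 - 0.9925i)|1⟩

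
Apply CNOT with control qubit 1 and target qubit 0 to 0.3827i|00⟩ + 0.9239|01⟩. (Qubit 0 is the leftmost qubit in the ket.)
0.3827i|00⟩ + 0.9239|11⟩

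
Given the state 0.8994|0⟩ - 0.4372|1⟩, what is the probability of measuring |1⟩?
0.1911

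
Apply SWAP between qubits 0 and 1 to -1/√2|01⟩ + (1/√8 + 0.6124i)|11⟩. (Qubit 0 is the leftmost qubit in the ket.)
-1/√2|10⟩ + (1/√8 + 0.6124i)|11⟩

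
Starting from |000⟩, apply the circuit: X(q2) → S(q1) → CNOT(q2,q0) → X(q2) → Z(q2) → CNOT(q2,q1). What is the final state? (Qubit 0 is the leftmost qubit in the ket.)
|100⟩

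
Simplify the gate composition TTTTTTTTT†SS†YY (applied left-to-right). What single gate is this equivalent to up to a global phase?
T†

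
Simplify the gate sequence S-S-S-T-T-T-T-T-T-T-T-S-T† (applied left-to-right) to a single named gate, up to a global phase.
T†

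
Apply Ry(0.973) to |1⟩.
-0.4675|0⟩ + 0.884|1⟩

Ry(0.973) = [[cos(θ/2), −sin(θ/2)], [sin(θ/2), cos(θ/2)]]; θ = 0.973, cos(θ/2) ≈ 0.883975, sin(θ/2) ≈ 0.467535.
With a = amp(|0⟩) = 0 and b = amp(|1⟩) = 1:
new amp(|0⟩) = (0.883975)·a + (-0.467535)·b = -0.4675
new amp(|1⟩) = (0.467535)·a + (0.883975)·b = 0.884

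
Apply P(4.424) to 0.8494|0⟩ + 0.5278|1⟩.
0.8494|0⟩ + (-0.1501 - 0.506i)|1⟩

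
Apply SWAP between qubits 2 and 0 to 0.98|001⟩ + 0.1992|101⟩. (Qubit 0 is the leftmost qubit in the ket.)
0.98|100⟩ + 0.1992|101⟩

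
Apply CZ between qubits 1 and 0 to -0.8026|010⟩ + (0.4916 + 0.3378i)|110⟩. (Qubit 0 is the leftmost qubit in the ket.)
-0.8026|010⟩ + (-0.4916 - 0.3378i)|110⟩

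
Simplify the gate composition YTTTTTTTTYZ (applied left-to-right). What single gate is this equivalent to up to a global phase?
Z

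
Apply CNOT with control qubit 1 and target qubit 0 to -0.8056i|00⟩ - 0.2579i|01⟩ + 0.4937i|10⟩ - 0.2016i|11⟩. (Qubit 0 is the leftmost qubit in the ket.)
-0.8056i|00⟩ - 0.2016i|01⟩ + 0.4937i|10⟩ - 0.2579i|11⟩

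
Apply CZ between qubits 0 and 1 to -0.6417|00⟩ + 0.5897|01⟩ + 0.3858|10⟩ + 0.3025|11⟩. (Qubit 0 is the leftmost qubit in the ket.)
-0.6417|00⟩ + 0.5897|01⟩ + 0.3858|10⟩ - 0.3025|11⟩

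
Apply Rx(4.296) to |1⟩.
-0.838i|0⟩ - 0.5457|1⟩

Rx(4.296) = [[cos(θ/2), −i·sin(θ/2)], [−i·sin(θ/2), cos(θ/2)]]; θ = 4.296, cos(θ/2) ≈ -0.545683, sin(θ/2) ≈ 0.837992.
With a = amp(|0⟩) = 0 and b = amp(|1⟩) = 1:
new amp(|0⟩) = (-0.545683)·a + (-0.837992i)·b = -0.838i
new amp(|1⟩) = (-0.837992i)·a + (-0.545683)·b = -0.5457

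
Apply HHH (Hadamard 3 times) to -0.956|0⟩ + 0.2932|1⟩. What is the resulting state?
-0.4687|0⟩ - 0.8833|1⟩

H² = I, so H^3 = H: a single Hadamard. With (a, b) = (-0.956, 0.2932), H gives ((a + b)/√2, (a − b)/√2) = (-0.4687, -0.8833).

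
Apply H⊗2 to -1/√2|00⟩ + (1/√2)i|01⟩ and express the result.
(-1/√8 + (1/√8)i)|00⟩ + (-1/√8 - (1/√8)i)|01⟩ + (-1/√8 + (1/√8)i)|10⟩ + (-1/√8 - (1/√8)i)|11⟩

H⊗2 gives amp(|y⟩) = (1/2) Σ_x (−1)^(x·y) amp(|x⟩), where x·y is the number of positions in which both x and y have a 1.
|00⟩: (-1/√2 + (1/√2)i)/2 = (-1/√8 + (1/√8)i)
|01⟩: (-1/√2 - (1/√2)i)/2 = (-1/√8 - (1/√8)i)
|10⟩: (-1/√2 + (1/√2)i)/2 = (-1/√8 + (1/√8)i)
|11⟩: (-1/√2 - (1/√2)i)/2 = (-1/√8 - (1/√8)i)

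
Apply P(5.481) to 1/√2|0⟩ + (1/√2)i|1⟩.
1/√2|0⟩ + (0.5083 + 0.4915i)|1⟩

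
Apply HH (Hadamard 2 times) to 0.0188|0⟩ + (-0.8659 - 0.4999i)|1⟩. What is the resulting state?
0.0188|0⟩ + (-0.8659 - 0.4999i)|1⟩

H² = I, so an even number of Hadamards cancels: H^2 = I and the state is unchanged.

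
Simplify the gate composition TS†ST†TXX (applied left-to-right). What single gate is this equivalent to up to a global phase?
T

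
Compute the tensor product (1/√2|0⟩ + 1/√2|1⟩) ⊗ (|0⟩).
1/√2|00⟩ + 1/√2|10⟩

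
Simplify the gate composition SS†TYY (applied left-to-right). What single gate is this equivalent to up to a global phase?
T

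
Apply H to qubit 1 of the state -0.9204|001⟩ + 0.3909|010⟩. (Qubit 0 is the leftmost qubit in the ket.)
0.2764|000⟩ - 0.6508|001⟩ - 0.2764|010⟩ - 0.6508|011⟩

H on qubit 1 mixes each pair of kets that differ only in qubit 1: amplitudes (a, b) of (|…0…⟩, |…1…⟩) become ((a + b)/√2, (a − b)/√2). Kets absent from the input have amplitude 0.
(|000⟩, |010⟩): (a, b) = (0, 0.3909) → (0.2764, -0.2764)
(|001⟩, |011⟩): (a, b) = (-0.9204, 0) → (-0.6508, -0.6508)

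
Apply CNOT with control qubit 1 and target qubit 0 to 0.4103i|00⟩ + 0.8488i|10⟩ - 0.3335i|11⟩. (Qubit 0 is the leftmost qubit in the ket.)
0.4103i|00⟩ - 0.3335i|01⟩ + 0.8488i|10⟩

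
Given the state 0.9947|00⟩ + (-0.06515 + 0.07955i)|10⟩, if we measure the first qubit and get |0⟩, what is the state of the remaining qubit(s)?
|0⟩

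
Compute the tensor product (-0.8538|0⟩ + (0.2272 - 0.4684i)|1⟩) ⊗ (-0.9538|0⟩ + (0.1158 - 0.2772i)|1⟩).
0.8144|00⟩ + (-0.09887 + 0.2367i)|01⟩ + (-0.2167 + 0.4468i)|10⟩ + (-0.1035 - 0.1172i)|11⟩

amp(|b₁b₂…⟩) = product of the factor amplitudes for bits b₁, b₂, …; only kets whose every factor amplitude is nonzero survive.
|00⟩: (-0.8538)(-0.9538) = 0.8144
|01⟩: (-0.8538)(0.1158 - 0.2772i) = (-0.09887 + 0.2367i)
|10⟩: (0.2272 - 0.4684i)(-0.9538) = (-0.2167 + 0.4468i)
|11⟩: (0.2272 - 0.4684i)(0.1158 - 0.2772i) = (-0.1035 - 0.1172i)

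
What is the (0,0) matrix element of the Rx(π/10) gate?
0.9877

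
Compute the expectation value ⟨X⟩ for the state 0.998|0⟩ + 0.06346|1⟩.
0.1267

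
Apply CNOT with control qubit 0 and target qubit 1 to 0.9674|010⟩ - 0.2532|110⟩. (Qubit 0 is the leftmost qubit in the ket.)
0.9674|010⟩ - 0.2532|100⟩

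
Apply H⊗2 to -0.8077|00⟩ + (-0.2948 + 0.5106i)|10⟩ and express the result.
(-0.5513 + 0.2553i)|00⟩ + (-0.5513 + 0.2553i)|01⟩ + (-0.2565 - 0.2553i)|10⟩ + (-0.2565 - 0.2553i)|11⟩

H⊗2 gives amp(|y⟩) = (1/2) Σ_x (−1)^(x·y) amp(|x⟩), where x·y is the number of positions in which both x and y have a 1.
|00⟩: (-0.8077 + (-0.2948 + 0.5106i))/2 = (-0.5513 + 0.2553i)
|01⟩: (-0.8077 + (-0.2948 + 0.5106i))/2 = (-0.5513 + 0.2553i)
|10⟩: (-0.8077 - (-0.2948 + 0.5106i))/2 = (-0.2565 - 0.2553i)
|11⟩: (-0.8077 - (-0.2948 + 0.5106i))/2 = (-0.2565 - 0.2553i)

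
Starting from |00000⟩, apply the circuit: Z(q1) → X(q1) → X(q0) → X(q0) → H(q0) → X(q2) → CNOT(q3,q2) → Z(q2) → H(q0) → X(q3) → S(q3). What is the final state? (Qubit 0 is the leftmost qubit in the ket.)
-i|01110⟩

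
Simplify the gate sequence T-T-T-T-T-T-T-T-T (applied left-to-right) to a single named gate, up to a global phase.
T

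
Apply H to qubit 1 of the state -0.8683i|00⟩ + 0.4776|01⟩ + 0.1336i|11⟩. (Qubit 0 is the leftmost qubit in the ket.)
(0.3377 - 0.614i)|00⟩ + (-0.3377 - 0.614i)|01⟩ + 0.09447i|10⟩ - 0.09447i|11⟩

H on qubit 1 mixes each pair of kets that differ only in qubit 1: amplitudes (a, b) of (|…0…⟩, |…1…⟩) become ((a + b)/√2, (a − b)/√2). Kets absent from the input have amplitude 0.
(|00⟩, |01⟩): (a, b) = (-0.8683i, 0.4776) → ((0.3377 - 0.614i), (-0.3377 - 0.614i))
(|10⟩, |11⟩): (a, b) = (0, 0.1336i) → (0.09447i, -0.09447i)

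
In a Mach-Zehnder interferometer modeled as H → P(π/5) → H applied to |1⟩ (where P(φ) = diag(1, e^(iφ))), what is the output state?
(0.09549 - 0.2939i)|0⟩ + (0.9045 + 0.2939i)|1⟩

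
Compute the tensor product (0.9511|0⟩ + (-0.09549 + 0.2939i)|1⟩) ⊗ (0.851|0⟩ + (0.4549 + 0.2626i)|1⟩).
0.8094|00⟩ + (0.4327 + 0.2498i)|01⟩ + (-0.08126 + 0.2501i)|10⟩ + (-0.1206 + 0.1086i)|11⟩

amp(|b₁b₂…⟩) = product of the factor amplitudes for bits b₁, b₂, …; only kets whose every factor amplitude is nonzero survive.
|00⟩: (0.9511)(0.851) = 0.8094
|01⟩: (0.9511)(0.4549 + 0.2626i) = (0.4327 + 0.2498i)
|10⟩: (-0.09549 + 0.2939i)(0.851) = (-0.08126 + 0.2501i)
|11⟩: (-0.09549 + 0.2939i)(0.4549 + 0.2626i) = (-0.1206 + 0.1086i)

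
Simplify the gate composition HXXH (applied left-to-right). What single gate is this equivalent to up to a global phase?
I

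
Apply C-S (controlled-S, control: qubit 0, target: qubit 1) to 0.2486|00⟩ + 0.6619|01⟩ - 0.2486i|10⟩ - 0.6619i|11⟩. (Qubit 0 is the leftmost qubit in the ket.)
0.2486|00⟩ + 0.6619|01⟩ - 0.2486i|10⟩ + 0.6619|11⟩

C-S leaves the control-|0⟩ kets |00⟩, |01⟩ unchanged and applies S to qubit 1 on the control-|1⟩ pair (|10⟩, |11⟩).
S = [[1, 0], [0, i]].
With a = amp(|10⟩) = -0.2486i and b = amp(|11⟩) = -0.6619i:
new amp(|10⟩) = (1)·a = -0.2486i
new amp(|11⟩) = (i)·b = 0.6619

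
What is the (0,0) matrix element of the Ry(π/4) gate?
0.9239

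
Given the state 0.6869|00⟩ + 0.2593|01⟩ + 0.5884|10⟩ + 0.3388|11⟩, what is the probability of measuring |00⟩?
0.4718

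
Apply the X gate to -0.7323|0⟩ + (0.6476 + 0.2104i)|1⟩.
(0.6476 + 0.2104i)|0⟩ - 0.7323|1⟩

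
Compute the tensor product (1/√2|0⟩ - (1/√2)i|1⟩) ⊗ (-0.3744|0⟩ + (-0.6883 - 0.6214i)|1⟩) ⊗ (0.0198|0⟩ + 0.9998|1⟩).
-0.005242|000⟩ - 0.2647|001⟩ + (-0.009637 - 0.0087i)|010⟩ + (-0.4866 - 0.4393i)|011⟩ + 0.005242i|100⟩ + 0.2647i|101⟩ + (-0.0087 + 0.009637i)|110⟩ + (-0.4393 + 0.4866i)|111⟩

amp(|b₁b₂…⟩) = product of the factor amplitudes for bits b₁, b₂, …; only kets whose every factor amplitude is nonzero survive.
|000⟩: (1/√2)(-0.3744)(0.0198) = -0.005242
|001⟩: (1/√2)(-0.3744)(0.9998) = -0.2647
|010⟩: (1/√2)(-0.6883 - 0.6214i)(0.0198) = (-0.009637 - 0.0087i)
|011⟩: (1/√2)(-0.6883 - 0.6214i)(0.9998) = (-0.4866 - 0.4393i)
|100⟩: (-(1/√2)i)(-0.3744)(0.0198) = 0.005242i
|101⟩: (-(1/√2)i)(-0.3744)(0.9998) = 0.2647i
|110⟩: (-(1/√2)i)(-0.6883 - 0.6214i)(0.0198) = (-0.0087 + 0.009637i)
|111⟩: (-(1/√2)i)(-0.6883 - 0.6214i)(0.9998) = (-0.4393 + 0.4866i)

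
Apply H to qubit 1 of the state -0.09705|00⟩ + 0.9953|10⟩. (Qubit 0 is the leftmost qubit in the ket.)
-0.06862|00⟩ - 0.06862|01⟩ + 0.7038|10⟩ + 0.7038|11⟩

H on qubit 1 mixes each pair of kets that differ only in qubit 1: amplitudes (a, b) of (|…0…⟩, |…1…⟩) become ((a + b)/√2, (a − b)/√2). Kets absent from the input have amplitude 0.
(|00⟩, |01⟩): (a, b) = (-0.09705, 0) → (-0.06862, -0.06862)
(|10⟩, |11⟩): (a, b) = (0.9953, 0) → (0.7038, 0.7038)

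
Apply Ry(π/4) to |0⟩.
0.9239|0⟩ + 0.3827|1⟩

Ry(π/4) = [[cos(θ/2), −sin(θ/2)], [sin(θ/2), cos(θ/2)]]; θ = π/4, cos(θ/2) ≈ 0.92388, sin(θ/2) ≈ 0.382683.
With a = amp(|0⟩) = 1 and b = amp(|1⟩) = 0:
new amp(|0⟩) = (0.92388)·a + (-0.382683)·b = 0.9239
new amp(|1⟩) = (0.382683)·a + (0.92388)·b = 0.3827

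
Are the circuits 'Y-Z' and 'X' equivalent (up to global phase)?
Yes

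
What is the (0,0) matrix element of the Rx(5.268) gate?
-0.8739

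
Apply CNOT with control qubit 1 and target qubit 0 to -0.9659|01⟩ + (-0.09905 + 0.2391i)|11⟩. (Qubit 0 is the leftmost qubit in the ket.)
(-0.09905 + 0.2391i)|01⟩ - 0.9659|11⟩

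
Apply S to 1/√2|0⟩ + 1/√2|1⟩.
1/√2|0⟩ + (1/√2)i|1⟩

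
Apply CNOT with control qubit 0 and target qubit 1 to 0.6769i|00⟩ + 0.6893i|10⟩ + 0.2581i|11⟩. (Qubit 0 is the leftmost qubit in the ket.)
0.6769i|00⟩ + 0.2581i|10⟩ + 0.6893i|11⟩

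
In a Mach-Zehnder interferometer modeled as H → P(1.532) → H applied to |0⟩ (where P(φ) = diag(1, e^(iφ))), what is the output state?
(0.5194 + 0.4996i)|0⟩ + (0.4806 - 0.4996i)|1⟩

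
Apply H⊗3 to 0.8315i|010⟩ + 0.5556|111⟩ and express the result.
(0.1964 + 0.294i)|000⟩ + (-0.1964 + 0.294i)|001⟩ + (-0.1964 - 0.294i)|010⟩ + (0.1964 - 0.294i)|011⟩ + (-0.1964 + 0.294i)|100⟩ + (0.1964 + 0.294i)|101⟩ + (0.1964 - 0.294i)|110⟩ + (-0.1964 - 0.294i)|111⟩

H⊗3 gives amp(|y⟩) = (1/2√2) Σ_x (−1)^(x·y) amp(|x⟩), where x·y is the number of positions in which both x and y have a 1.
|000⟩: (0.8315i + 0.5556)/(2√2) = (0.1964 + 0.294i)
|001⟩: (0.8315i - 0.5556)/(2√2) = (-0.1964 + 0.294i)
|010⟩: (-0.8315i - 0.5556)/(2√2) = (-0.1964 - 0.294i)
|011⟩: (-0.8315i + 0.5556)/(2√2) = (0.1964 - 0.294i)
|100⟩: (0.8315i - 0.5556)/(2√2) = (-0.1964 + 0.294i)
|101⟩: (0.8315i + 0.5556)/(2√2) = (0.1964 + 0.294i)
|110⟩: (-0.8315i + 0.5556)/(2√2) = (0.1964 - 0.294i)
|111⟩: (-0.8315i - 0.5556)/(2√2) = (-0.1964 - 0.294i)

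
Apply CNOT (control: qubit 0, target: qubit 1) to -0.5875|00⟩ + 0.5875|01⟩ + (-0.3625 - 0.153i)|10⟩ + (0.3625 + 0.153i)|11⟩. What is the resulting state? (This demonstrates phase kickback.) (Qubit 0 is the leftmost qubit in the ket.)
-0.5875|00⟩ + 0.5875|01⟩ + (0.3625 + 0.153i)|10⟩ + (-0.3625 - 0.153i)|11⟩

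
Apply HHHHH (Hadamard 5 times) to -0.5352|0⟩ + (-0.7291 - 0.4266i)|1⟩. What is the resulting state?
(-0.894 - 0.3017i)|0⟩ + (0.1371 + 0.3017i)|1⟩

H² = I, so H^5 = H: a single Hadamard. With (a, b) = (-0.5352, (-0.7291 - 0.4266i)), H gives ((a + b)/√2, (a − b)/√2) = ((-0.894 - 0.3017i), (0.1371 + 0.3017i)).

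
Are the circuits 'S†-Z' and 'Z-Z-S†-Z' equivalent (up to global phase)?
Yes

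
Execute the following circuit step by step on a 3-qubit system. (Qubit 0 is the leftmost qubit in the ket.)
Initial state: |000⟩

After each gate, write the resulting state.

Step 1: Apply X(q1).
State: |010⟩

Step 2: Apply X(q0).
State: |110⟩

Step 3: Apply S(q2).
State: |110⟩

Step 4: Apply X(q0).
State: |010⟩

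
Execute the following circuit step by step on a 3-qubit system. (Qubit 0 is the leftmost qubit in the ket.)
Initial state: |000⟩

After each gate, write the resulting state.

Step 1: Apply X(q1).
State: |010⟩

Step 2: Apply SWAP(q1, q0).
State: |100⟩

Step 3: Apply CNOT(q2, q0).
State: |100⟩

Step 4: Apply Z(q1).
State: |100⟩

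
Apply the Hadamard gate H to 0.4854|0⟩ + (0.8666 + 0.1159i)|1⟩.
(0.956 + 0.08195i)|0⟩ + (-0.2695 - 0.08195i)|1⟩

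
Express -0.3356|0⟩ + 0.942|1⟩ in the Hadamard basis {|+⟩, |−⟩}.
0.4288|+⟩ - 0.9034|−⟩

With |ψ⟩ = α|0⟩ + β|1⟩, the Hadamard-basis coefficients are ⟨+|ψ⟩ = (α + β)/√2 and ⟨−|ψ⟩ = (α − β)/√2.
Here α = -0.3356, β = 0.942: (α + β)/√2 = 0.4288, (α − β)/√2 = -0.9034.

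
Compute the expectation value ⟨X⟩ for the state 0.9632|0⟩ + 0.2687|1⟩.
0.5176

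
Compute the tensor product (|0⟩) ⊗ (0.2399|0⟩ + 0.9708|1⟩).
0.2399|00⟩ + 0.9708|01⟩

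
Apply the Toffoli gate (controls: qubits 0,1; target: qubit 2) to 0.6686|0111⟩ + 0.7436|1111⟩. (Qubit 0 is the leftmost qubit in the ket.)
0.6686|0111⟩ + 0.7436|1101⟩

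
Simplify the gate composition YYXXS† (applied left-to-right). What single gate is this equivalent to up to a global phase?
S†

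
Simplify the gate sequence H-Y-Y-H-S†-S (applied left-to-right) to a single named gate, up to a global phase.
I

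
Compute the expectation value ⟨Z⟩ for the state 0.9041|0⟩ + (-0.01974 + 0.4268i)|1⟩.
0.6348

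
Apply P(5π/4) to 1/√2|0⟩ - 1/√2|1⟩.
1/√2|0⟩ + (1/2 + (1/2)i)|1⟩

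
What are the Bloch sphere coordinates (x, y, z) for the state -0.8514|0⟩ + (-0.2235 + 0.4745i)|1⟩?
(0.3806, -0.808, 0.4498)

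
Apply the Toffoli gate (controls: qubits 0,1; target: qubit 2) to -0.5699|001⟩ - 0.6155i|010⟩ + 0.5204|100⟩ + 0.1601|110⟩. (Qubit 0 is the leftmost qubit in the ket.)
-0.5699|001⟩ - 0.6155i|010⟩ + 0.5204|100⟩ + 0.1601|111⟩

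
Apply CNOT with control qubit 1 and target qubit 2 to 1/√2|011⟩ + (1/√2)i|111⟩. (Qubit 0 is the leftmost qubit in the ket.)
1/√2|010⟩ + (1/√2)i|110⟩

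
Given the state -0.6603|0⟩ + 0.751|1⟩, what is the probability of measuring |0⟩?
0.436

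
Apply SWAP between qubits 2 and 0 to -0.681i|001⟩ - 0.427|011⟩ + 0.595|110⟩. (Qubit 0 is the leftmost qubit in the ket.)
0.595|011⟩ - 0.681i|100⟩ - 0.427|110⟩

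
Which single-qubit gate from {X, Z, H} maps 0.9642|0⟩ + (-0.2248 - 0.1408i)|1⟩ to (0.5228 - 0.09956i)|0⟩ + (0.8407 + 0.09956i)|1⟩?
H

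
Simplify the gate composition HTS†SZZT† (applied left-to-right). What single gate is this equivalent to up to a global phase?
H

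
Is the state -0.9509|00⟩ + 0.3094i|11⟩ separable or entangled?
Entangled

Writing the state as a|00⟩ + b|01⟩ + c|10⟩ + d|11⟩, it is a product state iff ad − bc = 0.
Here (a, b, c, d) = (-0.9509, 0, 0, 0.3094i): ad − bc = (-0.9509)(0.3094i) − (0)(0) = -0.2942i ≠ 0, so the state is entangled.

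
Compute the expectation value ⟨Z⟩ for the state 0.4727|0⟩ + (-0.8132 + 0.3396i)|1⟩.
-0.5532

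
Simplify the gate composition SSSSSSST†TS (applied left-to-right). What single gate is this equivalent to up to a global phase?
I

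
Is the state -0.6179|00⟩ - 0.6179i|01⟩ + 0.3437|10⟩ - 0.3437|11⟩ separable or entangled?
Entangled

Writing the state as a|00⟩ + b|01⟩ + c|10⟩ + d|11⟩, it is a product state iff ad − bc = 0.
Here (a, b, c, d) = (-0.6179, -0.6179i, 0.3437, -0.3437): ad − bc = (-0.6179)(-0.3437) − (-0.6179i)(0.3437) = (0.2124 + 0.2124i) ≠ 0, so the state is entangled.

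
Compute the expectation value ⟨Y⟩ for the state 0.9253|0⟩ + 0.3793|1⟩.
0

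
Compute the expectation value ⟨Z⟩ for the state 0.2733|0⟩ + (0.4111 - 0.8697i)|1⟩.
-0.8507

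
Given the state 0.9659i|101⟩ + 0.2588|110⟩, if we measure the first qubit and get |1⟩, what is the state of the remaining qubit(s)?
0.9659i|01⟩ + 0.2588|10⟩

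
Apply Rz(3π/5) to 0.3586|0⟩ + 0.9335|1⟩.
(0.2108 - 0.2901i)|0⟩ + (0.5487 + 0.7552i)|1⟩

Rz(3π/5) = [[e^(−iθ/2), 0], [0, e^(iθ/2)]] with e^(±iθ/2) = cos(θ/2) ± i·sin(θ/2); θ = 3π/5, cos(θ/2) ≈ 0.587785, sin(θ/2) ≈ 0.809017.
With a = amp(|0⟩) = 0.3586 and b = amp(|1⟩) = 0.9335:
new amp(|0⟩) = (0.587785 - 0.809017i)·a = (0.2108 - 0.2901i)
new amp(|1⟩) = (0.587785 + 0.809017i)·b = (0.5487 + 0.7552i)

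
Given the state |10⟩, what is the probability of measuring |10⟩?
1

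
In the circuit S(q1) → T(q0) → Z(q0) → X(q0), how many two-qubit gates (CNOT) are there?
0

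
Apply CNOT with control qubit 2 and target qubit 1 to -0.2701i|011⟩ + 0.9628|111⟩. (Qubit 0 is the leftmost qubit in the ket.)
-0.2701i|001⟩ + 0.9628|101⟩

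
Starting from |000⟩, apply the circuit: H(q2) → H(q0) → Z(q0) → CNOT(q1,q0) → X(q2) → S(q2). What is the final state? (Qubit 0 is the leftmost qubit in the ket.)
1/2|000⟩ + (1/2)i|001⟩ - 1/2|100⟩ - (1/2)i|101⟩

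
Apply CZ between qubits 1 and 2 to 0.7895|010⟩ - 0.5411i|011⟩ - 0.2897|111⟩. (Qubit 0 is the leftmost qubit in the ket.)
0.7895|010⟩ + 0.5411i|011⟩ + 0.2897|111⟩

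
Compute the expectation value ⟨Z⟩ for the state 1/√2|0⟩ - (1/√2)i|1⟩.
0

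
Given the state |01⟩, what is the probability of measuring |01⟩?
1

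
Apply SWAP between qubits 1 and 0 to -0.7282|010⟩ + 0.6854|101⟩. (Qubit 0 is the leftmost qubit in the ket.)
0.6854|011⟩ - 0.7282|100⟩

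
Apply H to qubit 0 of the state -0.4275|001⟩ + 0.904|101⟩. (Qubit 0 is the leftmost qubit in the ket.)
0.3369|001⟩ - 0.9415|101⟩

H on qubit 0 mixes each pair of kets that differ only in qubit 0: amplitudes (a, b) of (|…0…⟩, |…1…⟩) become ((a + b)/√2, (a − b)/√2). Kets absent from the input have amplitude 0.
(|001⟩, |101⟩): (a, b) = (-0.4275, 0.904) → (0.3369, -0.9415)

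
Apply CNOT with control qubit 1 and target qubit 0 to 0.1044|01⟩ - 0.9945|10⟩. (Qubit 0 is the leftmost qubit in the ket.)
-0.9945|10⟩ + 0.1044|11⟩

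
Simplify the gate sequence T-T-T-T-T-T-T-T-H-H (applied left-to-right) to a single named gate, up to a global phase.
I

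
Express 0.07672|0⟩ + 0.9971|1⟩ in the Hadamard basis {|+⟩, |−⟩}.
0.7593|+⟩ - 0.6508|−⟩

With |ψ⟩ = α|0⟩ + β|1⟩, the Hadamard-basis coefficients are ⟨+|ψ⟩ = (α + β)/√2 and ⟨−|ψ⟩ = (α − β)/√2.
Here α = 0.07672, β = 0.9971: (α + β)/√2 = 0.7593, (α − β)/√2 = -0.6508.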